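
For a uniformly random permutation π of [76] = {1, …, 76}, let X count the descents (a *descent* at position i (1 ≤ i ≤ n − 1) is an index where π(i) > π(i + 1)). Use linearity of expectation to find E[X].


Write X = Σ X_I over i = 1, …, 75, with X_I the indicator of one descent.
There are 75 indicators.
For each fixed i, the pair (π(i), π(i+1)) is a uniformly random ordered pair of distinct values from {1, …, 76}; by symmetry P[π(i) > π(i+1)] = 1/2.
By linearity: E[X] = 75 · (1/2) = (76 − 1) · (1/2) = 75/2 ≈ 37.500.

E[X] = 75/2 = 37.500.


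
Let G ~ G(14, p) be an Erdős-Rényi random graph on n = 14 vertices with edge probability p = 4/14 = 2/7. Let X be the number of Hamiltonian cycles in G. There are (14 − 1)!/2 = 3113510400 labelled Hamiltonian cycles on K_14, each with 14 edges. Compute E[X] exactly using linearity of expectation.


K_14 has (14 − 1)!/2 = 3113510400 labelled Hamiltonian cycles.
For each such Hamiltonian cycle H, let X_H = 1 if all 14 edges of H are present in G. Then P[X_H = 1] = p^{14} = (2/7)^{14} = 16384/678223072849.
By linearity: E[X] = Σ_H E[X_H] = 3113510400 · p^{14} = 3113510400 · 16384/678223072849 = 7287393484800/96889010407.
Numerically: E[X] ≈ 75.214.

E[X] = 3113510400 · (2/7)^{14} = 7287393484800/96889010407 ≈ 75.214.


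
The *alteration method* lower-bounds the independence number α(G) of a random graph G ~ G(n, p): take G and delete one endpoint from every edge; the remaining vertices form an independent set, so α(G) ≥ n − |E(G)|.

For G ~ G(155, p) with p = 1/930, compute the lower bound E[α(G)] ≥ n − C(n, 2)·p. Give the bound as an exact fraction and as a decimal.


E[|E(G)|] = C(155, 2)·p = 11935 · (1/930) = 77/6.
E[α(G)] ≥ n − E[|E(G)|] = 155 − 77/6 = 853/6.
Numerically: ≈ 142.1667.
(This is only a lower bound; the true E[α(G)] may be larger.)

E[α(G)] ≥ 853/6 ≈ 142.1667.


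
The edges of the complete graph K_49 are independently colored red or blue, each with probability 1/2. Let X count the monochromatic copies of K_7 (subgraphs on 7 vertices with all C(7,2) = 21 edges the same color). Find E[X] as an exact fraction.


Let X = Σ_S X_S over the C(49, 7) = 85900584 subsets S of size 7, where X_S = 1 if the K_7 on S is monochromatic.
For a fixed S, the K_7 on S has C(7, 2) = 21 edges. P[all 21 edges red] = (1/2)^21, and likewise for blue, so P[monochromatic] = 2·(1/2)^21 = 2^{1 − 21} = 1/1048576.
Summing: E[X] = C(49, 7) · 2^{1 − 21} = 85900584 · 1/1048576 = 10737573/131072.
Numerically: E[X] ≈ 81.92118.

E[X] = C(49,7)·2^(1−C(7,2)) = 10737573/131072 ≈ 81.92118.


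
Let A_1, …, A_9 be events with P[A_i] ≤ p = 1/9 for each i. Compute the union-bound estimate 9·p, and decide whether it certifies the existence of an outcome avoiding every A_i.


Union bound: P[∪_{i=1}^{9} A_i] ≤ Σ_i P[A_i] ≤ 9·p = 9·(1/9) = 1.
Numerically: 1 ≈ 1.00000.
Is 1 < 1? NO.
Since the bound 1 is ≥ 1, the union bound is uninformative here; it does NOT by itself certify existence.

9·p = 1 ≈ 1.00000; existence NOT certified by the union bound.


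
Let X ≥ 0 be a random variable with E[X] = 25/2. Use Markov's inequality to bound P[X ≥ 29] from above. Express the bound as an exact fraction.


μ = E[X] = 25/2, a = 29.
Markov: P[X ≥ 29] ≤ μ/a = (25/2)/29 = 25/58.
Numerically: ≈ 0.431.
(Since a = 29 > μ = 12.500, the bound 25/58 is < 1 and informative.)

P[X ≥ 29] ≤ 25/58 ≈ 0.431.


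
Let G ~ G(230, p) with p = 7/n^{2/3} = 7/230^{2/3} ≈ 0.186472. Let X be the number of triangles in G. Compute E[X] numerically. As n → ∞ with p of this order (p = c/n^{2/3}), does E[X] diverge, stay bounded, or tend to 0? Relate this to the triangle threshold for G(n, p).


Number of potential triangles: C(230, 3) = 2001460.
Each occurs with probability p³ ≈ (0.186472)³ ≈ 6.48393195e-03.
By linearity: E[X] = C(230, 3)·p³ ≈ 2001460 · 6.48393195e-03 ≈ 12977.330435.
Since α = 2/3 < 1, p = c/n^{2/3} ≫ 1/n is above the triangle threshold p ~ 1/n. Asymptotically E[X] ~ (c³/6)·n^{3(1−α)} = (7³/6)·n^{1} → ∞; triangles are abundant w.h.p.

E[X] ≈ 12977.330435; in regime p = Θ(1/n^{2/3}) E[X] diverges (above the triangle threshold p ~ 1/n).


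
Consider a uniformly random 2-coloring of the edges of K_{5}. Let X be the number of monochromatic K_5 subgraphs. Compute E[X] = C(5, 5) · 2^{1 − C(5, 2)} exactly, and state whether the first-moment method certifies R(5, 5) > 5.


E[X] = C(5, 5) · 2^{1 − 10} = 1 · 2^{−9} = 1/512.
As a reduced fraction: E[X] = 1/512 ≈ 0.0020.
Is E[X] < 1? YES.
Since E[X] < 1, there exists a 2-coloring of K_{5} with no monochromatic K_5; hence R(5, 5) > 5.

E[X] = 1/512 ≈ 0.0020; E[X] < 1, so R(5, 5) > 5.


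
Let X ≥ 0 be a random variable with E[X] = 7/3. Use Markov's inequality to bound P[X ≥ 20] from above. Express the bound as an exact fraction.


μ = E[X] = 7/3, a = 20.
Markov: P[X ≥ 20] ≤ μ/a = (7/3)/20 = 7/60.
Numerically: ≈ 0.1167.
(Since a = 20 > μ = 2.3333, the bound 7/60 is < 1 and informative.)

P[X ≥ 20] ≤ 7/60 ≈ 0.1167.


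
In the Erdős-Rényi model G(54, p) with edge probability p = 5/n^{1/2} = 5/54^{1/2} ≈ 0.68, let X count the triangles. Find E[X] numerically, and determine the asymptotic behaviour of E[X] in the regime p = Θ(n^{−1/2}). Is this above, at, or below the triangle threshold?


Number of potential triangles: C(54, 3) = 24804.
Each occurs with probability p³ ≈ (0.68)³ ≈ 3.15006e-01.
By linearity: E[X] = C(54, 3)·p³ ≈ 24804 · 3.15006e-01 ≈ 7813.419.
Since α = 1/2 < 1, p = c/n^{1/2} ≫ 1/n is above the triangle threshold p ~ 1/n. Asymptotically E[X] ~ (c³/6)·n^{3(1−α)} = (5³/6)·n^{1.5} → ∞; triangles are abundant w.h.p.

E[X] ≈ 7813.419; in regime p = Θ(1/n^{1/2}) E[X] diverges (above the triangle threshold p ~ 1/n).


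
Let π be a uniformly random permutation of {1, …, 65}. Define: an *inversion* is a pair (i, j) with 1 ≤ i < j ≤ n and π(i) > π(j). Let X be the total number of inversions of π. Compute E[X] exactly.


Write X = Σ X_I over the C(65, 2) = 2080 pairs i < j, with X_I the indicator of one inversion.
There are 2080 indicators.
For each fixed pair i < j, the values π(i) and π(j) are two distinct elements of {1, …, 65} in uniformly random order; by symmetry P[π(i) > π(j)] = 1/2.
By linearity: E[X] = 2080 · (1/2) = C(65, 2) · (1/2) = 2080/2 = 1040 ≈ 1040.0000.

E[X] = 1040 = 1040.0000.


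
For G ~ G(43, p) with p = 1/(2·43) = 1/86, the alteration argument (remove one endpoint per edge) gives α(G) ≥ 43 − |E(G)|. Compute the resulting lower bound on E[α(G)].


E[|E(G)|] = C(43, 2)·p = 903 · (1/86) = 21/2.
E[α(G)] ≥ n − E[|E(G)|] = 43 − 21/2 = 65/2.
Numerically: ≈ 32.500000.
(This is only a lower bound; the true E[α(G)] may be larger.)

E[α(G)] ≥ 65/2 ≈ 32.500000.


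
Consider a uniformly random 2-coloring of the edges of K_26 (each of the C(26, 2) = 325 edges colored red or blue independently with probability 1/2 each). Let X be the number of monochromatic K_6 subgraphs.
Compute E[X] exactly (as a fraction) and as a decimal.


Let X = Σ_S X_S over the C(26, 6) = 230230 subsets S of size 6, where X_S = 1 if the K_6 on S is monochromatic.
For a fixed S, the K_6 on S has C(6, 2) = 15 edges. P[all 15 edges red] = (1/2)^15, and likewise for blue, so P[monochromatic] = 2·(1/2)^15 = 2^{1 − 15} = 1/16384.
By linearity of expectation: E[X] = C(26, 6) · 2^{1 − 15} = 230230 · 1/16384 = 115115/8192.
Numerically: E[X] ≈ 14.0521.

E[X] = C(26,6)·2^(1−C(6,2)) = 115115/8192 ≈ 14.0521.


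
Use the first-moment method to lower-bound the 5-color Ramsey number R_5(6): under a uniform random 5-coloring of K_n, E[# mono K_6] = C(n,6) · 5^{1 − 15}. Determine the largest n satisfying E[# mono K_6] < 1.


We need C(n, 6) · 5^{1 − 15} < 1, i.e. C(n, 6) < 5^{15 − 1} = 6103515625.
Check values of n near the boundary:
  n = 125: C(125, 6) = 4690625500; 4690625500 < 6103515625? YES
  n = 126: C(126, 6) = 4925156775; 4925156775 < 6103515625? YES
  n = 127: C(127, 6) = 5169379425; 5169379425 < 6103515625? YES
  n = 128: C(128, 6) = 5423611200; 5423611200 < 6103515625? YES
  n = 129: C(129, 6) = 5688177600; 5688177600 < 6103515625? YES
  n = 130: C(130, 6) = 5963412000; 5963412000 < 6103515625? YES
  n = 131: C(131, 6) = 6249655776; 6249655776 < 6103515625? NO
  n = 132: C(132, 6) = 6547258432; 6547258432 < 6103515625? NO
  n = 133: C(133, 6) = 6856577728; 6856577728 < 6103515625? NO
The largest n with C(n, 6) < 6103515625 is n = 130 (where E[X] = 47707296/48828125 ≈ 0.977045). Hence R_5(6) > 130, i.e. R_5(6) ≥ 131.

Largest n = 130; hence R_5(6) > 130.


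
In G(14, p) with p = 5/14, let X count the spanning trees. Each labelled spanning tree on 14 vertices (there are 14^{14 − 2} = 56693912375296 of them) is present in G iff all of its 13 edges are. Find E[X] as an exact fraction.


K_14 has 14^{14 − 2} = 56693912375296 labelled spanning trees.
For each such spanning tree H, let X_H = 1 if all 13 edges of H are present in G. Then P[X_H = 1] = p^{13} = (5/14)^{13} = 1220703125/793714773254144.
By linearity of expectation: E[X] = Σ_H E[X_H] = 56693912375296 · p^{13} = 56693912375296 · 1220703125/793714773254144 = 1220703125/14.
Numerically: E[X] ≈ 8.72e+07.

E[X] = 56693912375296 · (5/14)^{13} = 1220703125/14 ≈ 8.72e+07.


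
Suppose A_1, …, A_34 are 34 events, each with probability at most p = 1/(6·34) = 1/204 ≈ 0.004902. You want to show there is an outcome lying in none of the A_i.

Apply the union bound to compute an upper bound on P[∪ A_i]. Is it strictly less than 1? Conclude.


Union bound: P[∪_{i=1}^{34} A_i] ≤ Σ_i P[A_i] ≤ 34·p = 34·(1/204) = 1/6.
Numerically: 1/6 ≈ 0.166667.
Is 1/6 < 1? YES.
Since P[∪ A_i] ≤ 1/6 < 1, the complement has P[∩ A_i^c] ≥ 1 − 1/6 = 5/6 > 0, so some outcome avoids every A_i.

34·p = 1/6 ≈ 0.166667; existence CERTIFIED by the union bound.


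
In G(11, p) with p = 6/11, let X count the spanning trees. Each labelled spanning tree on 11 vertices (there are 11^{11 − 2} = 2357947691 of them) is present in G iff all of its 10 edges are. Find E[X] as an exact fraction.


K_11 has 11^{11 − 2} = 2357947691 labelled spanning trees.
For each such spanning tree H, let X_H = 1 if all 10 edges of H are present in G. Then P[X_H = 1] = p^{10} = (6/11)^{10} = 60466176/25937424601.
By linearity: E[X] = Σ_H E[X_H] = 2357947691 · p^{10} = 2357947691 · 60466176/25937424601 = 60466176/11.
Numerically: E[X] ≈ 5.5e+06.

E[X] = 2357947691 · (6/11)^{10} = 60466176/11 ≈ 5.5e+06.


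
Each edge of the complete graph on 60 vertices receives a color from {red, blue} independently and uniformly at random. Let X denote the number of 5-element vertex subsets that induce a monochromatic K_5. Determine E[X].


Let X = Σ_S X_S over the C(60, 5) = 5461512 subsets S of size 5, where X_S = 1 if the K_5 on S is monochromatic.
For a fixed S, the K_5 on S has C(5, 2) = 10 edges. P[all 10 edges red] = (1/2)^10, and likewise for blue, so P[monochromatic] = 2·(1/2)^10 = 2^{1 − 10} = 1/512.
Summing: E[X] = C(60, 5) · 2^{1 − 10} = 5461512 · 1/512 = 682689/64.
Numerically: E[X] ≈ 10667.016.

E[X] = C(60,5)·2^(1−C(5,2)) = 682689/64 ≈ 10667.016.


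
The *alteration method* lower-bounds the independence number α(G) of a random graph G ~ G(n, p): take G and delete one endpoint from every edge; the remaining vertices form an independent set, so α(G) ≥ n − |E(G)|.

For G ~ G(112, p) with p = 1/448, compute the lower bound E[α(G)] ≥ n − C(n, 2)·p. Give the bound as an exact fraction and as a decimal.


E[|E(G)|] = C(112, 2)·p = 6216 · (1/448) = 111/8.
E[α(G)] ≥ n − E[|E(G)|] = 112 − 111/8 = 785/8.
Numerically: ≈ 98.125000.
(This is only a lower bound; the true E[α(G)] may be larger.)

E[α(G)] ≥ 785/8 ≈ 98.125000.


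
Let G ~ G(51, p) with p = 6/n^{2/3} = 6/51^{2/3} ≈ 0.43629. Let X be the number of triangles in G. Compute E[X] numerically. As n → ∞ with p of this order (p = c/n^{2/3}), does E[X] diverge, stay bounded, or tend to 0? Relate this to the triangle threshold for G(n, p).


Number of potential triangles: C(51, 3) = 20825.
Each occurs with probability p³ ≈ (0.43629)³ ≈ 8.3044983e-02.
By linearity: E[X] = C(51, 3)·p³ ≈ 20825 · 8.3044983e-02 ≈ 1729.41176.
Since α = 2/3 < 1, p = c/n^{2/3} ≫ 1/n is above the triangle threshold p ~ 1/n. Asymptotically E[X] ~ (c³/6)·n^{3(1−α)} = (6³/6)·n^{1} → ∞; triangles are abundant w.h.p.

E[X] ≈ 1729.41176; in regime p = Θ(1/n^{2/3}) E[X] diverges (above the triangle threshold p ~ 1/n).


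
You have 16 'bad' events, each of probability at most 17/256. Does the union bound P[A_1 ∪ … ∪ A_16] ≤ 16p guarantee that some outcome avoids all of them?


Union bound: P[∪_{i=1}^{16} A_i] ≤ Σ_i P[A_i] ≤ 16·p = 16·(17/256) = 17/16.
Numerically: 17/16 ≈ 1.0625.
Is 17/16 < 1? NO.
Since the bound 17/16 is ≥ 1, the union bound is uninformative here; it does NOT by itself certify existence.

16·p = 17/16 ≈ 1.0625; existence NOT certified by the union bound.


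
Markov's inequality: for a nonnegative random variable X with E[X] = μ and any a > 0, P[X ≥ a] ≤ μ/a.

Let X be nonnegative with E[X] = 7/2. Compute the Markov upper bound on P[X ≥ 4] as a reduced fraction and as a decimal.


μ = E[X] = 7/2, a = 4.
Markov: P[X ≥ 4] ≤ μ/a = (7/2)/4 = 7/8.
Numerically: ≈ 0.8750.
(Since a = 4 > μ = 3.5000, the bound 7/8 is < 1 and informative.)

P[X ≥ 4] ≤ 7/8 ≈ 0.8750.


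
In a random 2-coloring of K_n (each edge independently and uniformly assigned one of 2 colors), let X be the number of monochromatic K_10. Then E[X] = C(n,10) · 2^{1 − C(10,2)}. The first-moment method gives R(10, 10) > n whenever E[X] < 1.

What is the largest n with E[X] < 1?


We need C(n, 10) · 2^{1 − 45} < 1, i.e. C(n, 10) < 2^{45 − 1} = 17592186044416.
Check values of n near the boundary:
  n = 94: C(94, 10) = 9041256841903; 9041256841903 < 17592186044416? YES
  n = 95: C(95, 10) = 10104934117421; 10104934117421 < 17592186044416? YES
  n = 96: C(96, 10) = 11279926456656; 11279926456656 < 17592186044416? YES
  n = 97: C(97, 10) = 12576469727536; 12576469727536 < 17592186044416? YES
  n = 98: C(98, 10) = 14005614014756; 14005614014756 < 17592186044416? YES
  n = 99: C(99, 10) = 15579278510796; 15579278510796 < 17592186044416? YES
  n = 100: C(100, 10) = 17310309456440; 17310309456440 < 17592186044416? YES
  n = 101: C(101, 10) = 19212541264840; 19212541264840 < 17592186044416? NO
The largest n with C(n, 10) < 17592186044416 is n = 100 (where E[X] = 2163788682055/2199023255552 ≈ 0.983977). Hence R(10, 10) > 100, i.e. R(10, 10) ≥ 101.

Largest n = 100; hence R(10, 10) > 100.


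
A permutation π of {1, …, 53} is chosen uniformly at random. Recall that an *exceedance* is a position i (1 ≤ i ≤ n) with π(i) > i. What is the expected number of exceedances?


Write X = Σ_{i=1}^{53} X_i, where X_i = 1_{π(i) > i}.
For each fixed i, π(i) is uniform over {1, …, 53} (marginal of a uniform permutation), so P[π(i) > i] = (n − i)/n. Summing: Σ_{i=1}^{53} (n − i)/n = (0 + 1 + … + 52)/53 = 53(53 − 1)/(2·53) = (53 − 1)/2.
Hence E[X] = Σ_{i=1}^{53} (53 − i)/53 = 26 ≈ 26.000000.

E[X] = 26 = 26.000000.


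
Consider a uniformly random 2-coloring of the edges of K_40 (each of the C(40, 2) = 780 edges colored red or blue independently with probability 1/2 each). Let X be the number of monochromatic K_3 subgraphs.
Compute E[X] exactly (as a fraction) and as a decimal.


Let X = Σ_S X_S over the C(40, 3) = 9880 subsets S of size 3, where X_S = 1 if the K_3 on S is monochromatic.
For a fixed S, the K_3 on S has C(3, 2) = 3 edges. P[all 3 edges red] = (1/2)^3, and likewise for blue, so P[monochromatic] = 2·(1/2)^3 = 2^{1 − 3} = 1/4.
By linearity of expectation: E[X] = C(40, 3) · 2^{1 − 3} = 9880 · 1/4 = 2470.
Numerically: E[X] ≈ 2470.000.

E[X] = C(40,3)·2^(1−C(3,2)) = 2470 ≈ 2470.000.


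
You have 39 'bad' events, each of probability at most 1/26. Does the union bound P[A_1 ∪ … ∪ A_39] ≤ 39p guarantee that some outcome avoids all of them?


Union bound: P[∪_{i=1}^{39} A_i] ≤ Σ_i P[A_i] ≤ 39·p = 39·(1/26) = 3/2.
Numerically: 3/2 ≈ 1.500.
Is 3/2 < 1? NO.
Since the bound 3/2 is ≥ 1, the union bound is uninformative here; it does NOT by itself certify existence.

39·p = 3/2 ≈ 1.500; existence NOT certified by the union bound.


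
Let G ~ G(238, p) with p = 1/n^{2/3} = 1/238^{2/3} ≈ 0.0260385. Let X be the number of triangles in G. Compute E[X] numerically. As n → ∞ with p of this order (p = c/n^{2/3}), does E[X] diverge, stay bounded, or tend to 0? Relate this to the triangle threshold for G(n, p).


Number of potential triangles: C(238, 3) = 2218636.
Each occurs with probability p³ ≈ (0.0260385)³ ≈ 1.76541205e-05.
By linearity: E[X] = C(238, 3)·p³ ≈ 2218636 · 1.76541205e-05 ≈ 39.168067.
Since α = 2/3 < 1, p = c/n^{2/3} ≫ 1/n is above the triangle threshold p ~ 1/n. Asymptotically E[X] ~ (c³/6)·n^{3(1−α)} = (1³/6)·n^{1} → ∞; triangles are abundant w.h.p.

E[X] ≈ 39.168067; in regime p = Θ(1/n^{2/3}) E[X] diverges (above the triangle threshold p ~ 1/n).


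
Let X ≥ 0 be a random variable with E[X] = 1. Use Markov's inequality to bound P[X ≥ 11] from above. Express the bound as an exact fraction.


μ = E[X] = 1, a = 11.
Markov: P[X ≥ 11] ≤ μ/a = (1)/11 = 1/11.
Numerically: ≈ 0.090909.
(Since a = 11 > μ = 1.000000, the bound 1/11 is < 1 and informative.)

P[X ≥ 11] ≤ 1/11 ≈ 0.090909.


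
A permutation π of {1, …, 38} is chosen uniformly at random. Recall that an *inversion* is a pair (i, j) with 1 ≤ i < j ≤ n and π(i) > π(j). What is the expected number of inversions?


Write X = Σ X_I over the C(38, 2) = 703 pairs i < j, with X_I the indicator of one inversion.
There are 703 indicators.
For each fixed pair i < j, the values π(i) and π(j) are two distinct elements of {1, …, 38} in uniformly random order; by symmetry P[π(i) > π(j)] = 1/2.
By linearity: E[X] = 703 · (1/2) = C(38, 2) · (1/2) = 703/2 = 703/2 ≈ 351.500000.

E[X] = 703/2 = 351.500000.


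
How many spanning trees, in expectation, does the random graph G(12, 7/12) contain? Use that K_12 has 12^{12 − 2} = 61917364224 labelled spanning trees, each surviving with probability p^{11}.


K_12 has 12^{12 − 2} = 61917364224 labelled spanning trees.
For each such spanning tree H, let X_H = 1 if all 11 edges of H are present in G. Then P[X_H = 1] = p^{11} = (7/12)^{11} = 1977326743/743008370688.
Summing the indicators: E[X] = Σ_H E[X_H] = 61917364224 · p^{11} = 61917364224 · 1977326743/743008370688 = 1977326743/12.
Numerically: E[X] ≈ 1.6478e+08.

E[X] = 61917364224 · (7/12)^{11} = 1977326743/12 ≈ 1.6478e+08.


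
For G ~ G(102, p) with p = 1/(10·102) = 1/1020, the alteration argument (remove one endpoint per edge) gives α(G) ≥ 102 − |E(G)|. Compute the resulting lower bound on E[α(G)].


E[|E(G)|] = C(102, 2)·p = 5151 · (1/1020) = 101/20.
E[α(G)] ≥ n − E[|E(G)|] = 102 − 101/20 = 1939/20.
Numerically: ≈ 96.9500.
(This is only a lower bound; the true E[α(G)] may be larger.)

E[α(G)] ≥ 1939/20 ≈ 96.9500.


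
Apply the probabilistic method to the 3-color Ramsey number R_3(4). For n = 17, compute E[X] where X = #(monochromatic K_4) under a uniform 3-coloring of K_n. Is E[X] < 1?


E[X] = C(17, 4) · 3^{1 − 6} = 2380 · 3^{−5} = 2380/243.
As a reduced fraction: E[X] = 2380/243 ≈ 9.7942387.
Is E[X] < 1? NO.
Since E[X] ≥ 1, the first-moment bound is inconclusive at n = 17; it does NOT by itself certify R_3(4) > 17.

E[X] = 2380/243 ≈ 9.7942387; E[X] ≥ 1; first-moment method inconclusive here.


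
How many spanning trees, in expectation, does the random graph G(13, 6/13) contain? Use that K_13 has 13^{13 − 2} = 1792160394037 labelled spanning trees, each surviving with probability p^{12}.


K_13 has 13^{13 − 2} = 1792160394037 labelled spanning trees.
For each such spanning tree H, let X_H = 1 if all 12 edges of H are present in G. Then P[X_H = 1] = p^{12} = (6/13)^{12} = 2176782336/23298085122481.
By linearity of expectation: E[X] = Σ_H E[X_H] = 1792160394037 · p^{12} = 1792160394037 · 2176782336/23298085122481 = 2176782336/13.
Numerically: E[X] ≈ 1.67e+08.

E[X] = 1792160394037 · (6/13)^{12} = 2176782336/13 ≈ 1.67e+08.


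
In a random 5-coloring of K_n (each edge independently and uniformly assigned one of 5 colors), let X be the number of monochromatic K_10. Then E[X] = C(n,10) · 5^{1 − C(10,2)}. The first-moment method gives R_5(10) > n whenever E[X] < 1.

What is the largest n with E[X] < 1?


We need C(n, 10) · 5^{1 − 45} < 1, i.e. C(n, 10) < 5^{45 − 1} = 5684341886080801486968994140625.
Check values of n near the boundary:
  n = 5390: C(5390, 10) = 5655833965919099070255434039753; 5655833965919099070255434039753 < 5684341886080801486968994140625? YES
  n = 5391: C(5391, 10) = 5666344714787188828795213697883; 5666344714787188828795213697883 < 5684341886080801486968994140625? YES
  n = 5392: C(5392, 10) = 5676873040158402483252283957448; 5676873040158402483252283957448 < 5684341886080801486968994140625? YES
  n = 5393: C(5393, 10) = 5687418968154238267170642278008; 5687418968154238267170642278008 < 5684341886080801486968994140625? NO
The largest n with C(n, 10) < 5684341886080801486968994140625 is n = 5392 (where E[X] = 5676873040158402483252283957448/5684341886080801486968994140625 ≈ 0.9986861). Hence R_5(10) > 5392, i.e. R_5(10) ≥ 5393.

Largest n = 5392; hence R_5(10) > 5392.


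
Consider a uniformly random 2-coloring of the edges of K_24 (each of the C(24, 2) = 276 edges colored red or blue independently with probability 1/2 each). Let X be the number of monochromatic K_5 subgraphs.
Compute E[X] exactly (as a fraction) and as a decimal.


Let X = Σ_S X_S over the C(24, 5) = 42504 subsets S of size 5, where X_S = 1 if the K_5 on S is monochromatic.
For a fixed S, the K_5 on S has C(5, 2) = 10 edges. P[all 10 edges red] = (1/2)^10, and likewise for blue, so P[monochromatic] = 2·(1/2)^10 = 2^{1 − 10} = 1/512.
By linearity: E[X] = C(24, 5) · 2^{1 − 10} = 42504 · 1/512 = 5313/64.
Numerically: E[X] ≈ 83.0156.

E[X] = C(24,5)·2^(1−C(5,2)) = 5313/64 ≈ 83.0156.


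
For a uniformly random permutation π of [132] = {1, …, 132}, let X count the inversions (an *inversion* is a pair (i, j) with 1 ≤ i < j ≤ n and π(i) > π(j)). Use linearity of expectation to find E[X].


Write X = Σ X_I over the C(132, 2) = 8646 pairs i < j, with X_I the indicator of one inversion.
There are 8646 indicators.
For each fixed pair i < j, the values π(i) and π(j) are two distinct elements of {1, …, 132} in uniformly random order; by symmetry P[π(i) > π(j)] = 1/2.
By linearity: E[X] = 8646 · (1/2) = C(132, 2) · (1/2) = 8646/2 = 4323 ≈ 4323.00000.

E[X] = 4323 = 4323.00000.


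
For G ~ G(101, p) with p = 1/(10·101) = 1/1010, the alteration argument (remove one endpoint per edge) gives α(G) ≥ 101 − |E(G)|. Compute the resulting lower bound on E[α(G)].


E[|E(G)|] = C(101, 2)·p = 5050 · (1/1010) = 5.
E[α(G)] ≥ n − E[|E(G)|] = 101 − 5 = 96.
Numerically: ≈ 96.000000.
(This is only a lower bound; the true E[α(G)] may be larger.)

E[α(G)] ≥ 96 ≈ 96.000000.


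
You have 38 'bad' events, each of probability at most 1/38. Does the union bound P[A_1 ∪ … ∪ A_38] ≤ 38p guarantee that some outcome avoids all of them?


Union bound: P[∪_{i=1}^{38} A_i] ≤ Σ_i P[A_i] ≤ 38·p = 38·(1/38) = 1.
Numerically: 1 ≈ 1.0000.
Is 1 < 1? NO.
Since the bound 1 is ≥ 1, the union bound is uninformative here; it does NOT by itself certify existence.

38·p = 1 ≈ 1.0000; existence NOT certified by the union bound.


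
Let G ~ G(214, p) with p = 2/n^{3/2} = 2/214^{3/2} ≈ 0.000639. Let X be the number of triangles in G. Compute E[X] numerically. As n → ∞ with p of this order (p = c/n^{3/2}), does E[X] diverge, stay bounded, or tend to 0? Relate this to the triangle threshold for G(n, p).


Number of potential triangles: C(214, 3) = 1610564.
Each occurs with probability p³ ≈ (0.000639)³ ≈ 2.60752e-10.
By linearity: E[X] = C(214, 3)·p³ ≈ 1610564 · 2.60752e-10 ≈ 0.000.
Since α = 3/2 > 1, p = c/n^{3/2} = o(1/n) is below the triangle threshold p ~ 1/n. Asymptotically E[X] ~ (c³/6)·n^{3(1−α)} = (2³/6)·n^{-1.5} → 0, so by Markov's inequality G has no triangles w.h.p.

E[X] ≈ 0.000; in regime p = Θ(1/n^{3/2}) E[X] tends to 0 (below the triangle threshold p ~ 1/n).


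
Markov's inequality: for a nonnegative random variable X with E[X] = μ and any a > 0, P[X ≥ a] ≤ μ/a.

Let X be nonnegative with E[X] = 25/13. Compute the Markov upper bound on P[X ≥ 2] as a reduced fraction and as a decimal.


μ = E[X] = 25/13, a = 2.
Markov: P[X ≥ 2] ≤ μ/a = (25/13)/2 = 25/26.
Numerically: ≈ 0.962.
(Since a = 2 > μ = 1.923, the bound 25/26 is < 1 and informative.)

P[X ≥ 2] ≤ 25/26 ≈ 0.962.


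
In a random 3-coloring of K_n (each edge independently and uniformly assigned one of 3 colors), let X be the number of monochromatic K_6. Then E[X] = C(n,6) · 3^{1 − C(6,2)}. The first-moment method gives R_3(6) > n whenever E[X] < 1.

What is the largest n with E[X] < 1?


We need C(n, 6) · 3^{1 − 15} < 1, i.e. C(n, 6) < 3^{15 − 1} = 4782969.
Check values of n near the boundary:
  n = 40: C(40, 6) = 3838380; 3838380 < 4782969? YES
  n = 41: C(41, 6) = 4496388; 4496388 < 4782969? YES
  n = 42: C(42, 6) = 5245786; 5245786 < 4782969? NO
  n = 43: C(43, 6) = 6096454; 6096454 < 4782969? NO
  n = 44: C(44, 6) = 7059052; 7059052 < 4782969? NO
The largest n with C(n, 6) < 4782969 is n = 41 (where E[X] = 1498796/1594323 ≈ 0.940083). Hence R_3(6) > 41, i.e. R_3(6) ≥ 42.

Largest n = 41; hence R_3(6) > 41.


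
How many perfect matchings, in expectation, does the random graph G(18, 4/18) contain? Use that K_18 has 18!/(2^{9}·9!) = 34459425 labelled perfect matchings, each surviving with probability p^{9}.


K_18 has 18!/(2^{9}·9!) = 34459425 labelled perfect matchings.
For each such perfect matching H, let X_H = 1 if all 9 edges of H are present in G. Then P[X_H = 1] = p^{9} = (2/9)^{9} = 512/387420489.
By linearity of expectation: E[X] = Σ_H E[X_H] = 34459425 · p^{9} = 34459425 · 512/387420489 = 217817600/4782969.
Numerically: E[X] ≈ 45.54.

E[X] = 34459425 · (2/9)^{9} = 217817600/4782969 ≈ 45.54.


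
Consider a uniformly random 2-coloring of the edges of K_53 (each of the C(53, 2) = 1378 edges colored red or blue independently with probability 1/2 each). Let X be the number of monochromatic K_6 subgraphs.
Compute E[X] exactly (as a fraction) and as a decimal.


Let X = Σ_S X_S over the C(53, 6) = 22957480 subsets S of size 6, where X_S = 1 if the K_6 on S is monochromatic.
For a fixed S, the K_6 on S has C(6, 2) = 15 edges. P[all 15 edges red] = (1/2)^15, and likewise for blue, so P[monochromatic] = 2·(1/2)^15 = 2^{1 − 15} = 1/16384.
By linearity of expectation: E[X] = C(53, 6) · 2^{1 − 15} = 22957480 · 1/16384 = 2869685/2048.
Numerically: E[X] ≈ 1401.213.

E[X] = C(53,6)·2^(1−C(6,2)) = 2869685/2048 ≈ 1401.213.


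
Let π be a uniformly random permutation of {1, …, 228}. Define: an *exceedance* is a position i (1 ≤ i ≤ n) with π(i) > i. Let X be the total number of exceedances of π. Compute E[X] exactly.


Write X = Σ_{i=1}^{228} X_i, where X_i = 1_{π(i) > i}.
For each fixed i, π(i) is uniform over {1, …, 228} (marginal of a uniform permutation), so P[π(i) > i] = (n − i)/n. Summing: Σ_{i=1}^{228} (n − i)/n = (0 + 1 + … + 227)/228 = 228(228 − 1)/(2·228) = (228 − 1)/2.
Hence E[X] = Σ_{i=1}^{228} (228 − i)/228 = 227/2 ≈ 113.5000.

E[X] = 227/2 = 113.5000.


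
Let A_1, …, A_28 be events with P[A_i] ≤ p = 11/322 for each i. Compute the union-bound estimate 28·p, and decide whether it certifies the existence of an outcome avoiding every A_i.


Union bound: P[∪_{i=1}^{28} A_i] ≤ Σ_i P[A_i] ≤ 28·p = 28·(11/322) = 22/23.
Numerically: 22/23 ≈ 0.9565217.
Is 22/23 < 1? YES.
Since P[∪ A_i] ≤ 22/23 < 1, the complement has P[∩ A_i^c] ≥ 1 − 22/23 = 1/23 > 0, so some outcome avoids every A_i.

28·p = 22/23 ≈ 0.9565217; existence CERTIFIED by the union bound.


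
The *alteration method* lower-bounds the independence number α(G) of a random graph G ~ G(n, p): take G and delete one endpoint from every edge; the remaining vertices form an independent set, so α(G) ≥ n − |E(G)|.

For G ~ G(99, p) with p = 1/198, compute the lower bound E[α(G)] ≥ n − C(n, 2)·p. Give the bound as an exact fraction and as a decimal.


E[|E(G)|] = C(99, 2)·p = 4851 · (1/198) = 49/2.
E[α(G)] ≥ n − E[|E(G)|] = 99 − 49/2 = 149/2.
Numerically: ≈ 74.500.
(This is only a lower bound; the true E[α(G)] may be larger.)

E[α(G)] ≥ 149/2 ≈ 74.500.


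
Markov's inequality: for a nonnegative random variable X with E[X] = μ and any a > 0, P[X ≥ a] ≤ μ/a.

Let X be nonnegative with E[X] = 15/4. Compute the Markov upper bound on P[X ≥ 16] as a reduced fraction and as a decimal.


μ = E[X] = 15/4, a = 16.
Markov: P[X ≥ 16] ≤ μ/a = (15/4)/16 = 15/64.
Numerically: ≈ 0.234375.
(Since a = 16 > μ = 3.750000, the bound 15/64 is < 1 and informative.)

P[X ≥ 16] ≤ 15/64 ≈ 0.234375.


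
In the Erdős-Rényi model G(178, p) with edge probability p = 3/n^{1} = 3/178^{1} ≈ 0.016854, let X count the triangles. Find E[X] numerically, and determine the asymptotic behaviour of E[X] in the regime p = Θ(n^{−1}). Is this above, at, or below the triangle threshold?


Number of potential triangles: C(178, 3) = 924176.
Each occurs with probability p³ ≈ (0.016854)³ ≈ 4.7874446e-06.
By linearity: E[X] = C(178, 3)·p³ ≈ 924176 · 4.7874446e-06 ≈ 4.42444.
Here α = 1, so p = 3/n is exactly at the triangle threshold p ~ 1/n. Asymptotically E[X] → c³/6 = 3³/6 = 9/2 ≈ 4.50000, a bounded constant. In this regime the triangle count is asymptotically Poisson(c³/6).

E[X] ≈ 4.42444; in regime p = Θ(1/n^{1}) E[X] stays bounded (at the triangle threshold p ~ 1/n).


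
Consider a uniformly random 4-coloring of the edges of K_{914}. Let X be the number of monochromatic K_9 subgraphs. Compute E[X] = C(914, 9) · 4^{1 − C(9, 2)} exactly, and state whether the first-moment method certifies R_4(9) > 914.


E[X] = C(914, 9) · 4^{1 − 36} = 1179217089587653905932 · 4^{−35} = 1179217089587653905932/1180591620717411303424.
As a reduced fraction: E[X] = 294804272396913476483/295147905179352825856 ≈ 0.9988357.
Is E[X] < 1? YES.
Since E[X] < 1, there exists a 4-coloring of K_{914} with no monochromatic K_9; hence R_4(9) > 914.

E[X] = 294804272396913476483/295147905179352825856 ≈ 0.9988357; E[X] < 1, so R_4(9) > 914.


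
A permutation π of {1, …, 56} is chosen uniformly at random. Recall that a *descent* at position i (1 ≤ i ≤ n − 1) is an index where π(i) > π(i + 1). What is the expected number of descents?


Write X = Σ X_I over i = 1, …, 55, with X_I the indicator of one descent.
There are 55 indicators.
For each fixed i, the pair (π(i), π(i+1)) is a uniformly random ordered pair of distinct values from {1, …, 56}; by symmetry P[π(i) > π(i+1)] = 1/2.
By linearity: E[X] = 55 · (1/2) = (56 − 1) · (1/2) = 55/2 ≈ 27.500000.

E[X] = 55/2 = 27.500000.


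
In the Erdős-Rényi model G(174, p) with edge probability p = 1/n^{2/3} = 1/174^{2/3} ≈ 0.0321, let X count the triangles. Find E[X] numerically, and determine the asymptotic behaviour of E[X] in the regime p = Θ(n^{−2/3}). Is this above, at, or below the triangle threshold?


Number of potential triangles: C(174, 3) = 862924.
Each occurs with probability p³ ≈ (0.0321)³ ≈ 3.30295e-05.
By linearity: E[X] = C(174, 3)·p³ ≈ 862924 · 3.30295e-05 ≈ 28.502.
Since α = 2/3 < 1, p = c/n^{2/3} ≫ 1/n is above the triangle threshold p ~ 1/n. Asymptotically E[X] ~ (c³/6)·n^{3(1−α)} = (1³/6)·n^{1} → ∞; triangles are abundant w.h.p.

E[X] ≈ 28.502; in regime p = Θ(1/n^{2/3}) E[X] diverges (above the triangle threshold p ~ 1/n).


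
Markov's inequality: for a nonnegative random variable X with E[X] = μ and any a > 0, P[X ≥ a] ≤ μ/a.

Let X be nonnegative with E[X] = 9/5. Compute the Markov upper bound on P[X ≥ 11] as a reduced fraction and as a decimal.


μ = E[X] = 9/5, a = 11.
Markov: P[X ≥ 11] ≤ μ/a = (9/5)/11 = 9/55.
Numerically: ≈ 0.164.
(Since a = 11 > μ = 1.800, the bound 9/55 is < 1 and informative.)

P[X ≥ 11] ≤ 9/55 ≈ 0.164.


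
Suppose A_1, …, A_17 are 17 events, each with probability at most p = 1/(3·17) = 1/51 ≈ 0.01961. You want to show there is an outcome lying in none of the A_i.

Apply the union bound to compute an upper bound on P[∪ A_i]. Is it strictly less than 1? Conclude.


Union bound: P[∪_{i=1}^{17} A_i] ≤ Σ_i P[A_i] ≤ 17·p = 17·(1/51) = 1/3.
Numerically: 1/3 ≈ 0.33333.
Is 1/3 < 1? YES.
Since P[∪ A_i] ≤ 1/3 < 1, the complement has P[∩ A_i^c] ≥ 1 − 1/3 = 2/3 > 0, so some outcome avoids every A_i.

17·p = 1/3 ≈ 0.33333; existence CERTIFIED by the union bound.


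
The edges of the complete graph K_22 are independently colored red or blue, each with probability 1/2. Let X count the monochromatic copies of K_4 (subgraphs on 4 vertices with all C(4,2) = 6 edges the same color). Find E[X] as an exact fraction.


Let X = Σ_S X_S over the C(22, 4) = 7315 subsets S of size 4, where X_S = 1 if the K_4 on S is monochromatic.
For a fixed S, the K_4 on S has C(4, 2) = 6 edges. P[all 6 edges red] = (1/2)^6, and likewise for blue, so P[monochromatic] = 2·(1/2)^6 = 2^{1 − 6} = 1/32.
By linearity of expectation: E[X] = C(22, 4) · 2^{1 − 6} = 7315 · 1/32 = 7315/32.
Numerically: E[X] ≈ 228.5938.

E[X] = C(22,4)·2^(1−C(4,2)) = 7315/32 ≈ 228.5938.


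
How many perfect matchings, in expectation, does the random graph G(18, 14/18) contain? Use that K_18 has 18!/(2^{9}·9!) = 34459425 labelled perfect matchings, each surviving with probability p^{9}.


K_18 has 18!/(2^{9}·9!) = 34459425 labelled perfect matchings.
For each such perfect matching H, let X_H = 1 if all 9 edges of H are present in G. Then P[X_H = 1] = p^{9} = (7/9)^{9} = 40353607/387420489.
By linearity of expectation: E[X] = Σ_H E[X_H] = 34459425 · p^{9} = 34459425 · 40353607/387420489 = 17167433257975/4782969.
Numerically: E[X] ≈ 3.58928e+06.

E[X] = 34459425 · (7/9)^{9} = 17167433257975/4782969 ≈ 3.58928e+06.


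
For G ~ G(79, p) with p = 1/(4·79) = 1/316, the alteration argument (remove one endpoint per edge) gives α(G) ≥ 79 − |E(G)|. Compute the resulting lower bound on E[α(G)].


E[|E(G)|] = C(79, 2)·p = 3081 · (1/316) = 39/4.
E[α(G)] ≥ n − E[|E(G)|] = 79 − 39/4 = 277/4.
Numerically: ≈ 69.250000.
(This is only a lower bound; the true E[α(G)] may be larger.)

E[α(G)] ≥ 277/4 ≈ 69.250000.


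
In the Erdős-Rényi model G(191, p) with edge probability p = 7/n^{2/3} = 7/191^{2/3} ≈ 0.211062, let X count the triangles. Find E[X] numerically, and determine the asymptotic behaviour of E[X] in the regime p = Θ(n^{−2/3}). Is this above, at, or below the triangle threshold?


Number of potential triangles: C(191, 3) = 1143135.
Each occurs with probability p³ ≈ (0.211062)³ ≈ 9.40215455e-03.
By linearity: E[X] = C(191, 3)·p³ ≈ 1143135 · 9.40215455e-03 ≈ 10747.931937.
Since α = 2/3 < 1, p = c/n^{2/3} ≫ 1/n is above the triangle threshold p ~ 1/n. Asymptotically E[X] ~ (c³/6)·n^{3(1−α)} = (7³/6)·n^{1} → ∞; triangles are abundant w.h.p.

E[X] ≈ 10747.931937; in regime p = Θ(1/n^{2/3}) E[X] diverges (above the triangle threshold p ~ 1/n).


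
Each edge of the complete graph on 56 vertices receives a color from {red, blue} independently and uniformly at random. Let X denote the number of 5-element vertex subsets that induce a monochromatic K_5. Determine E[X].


Let X = Σ_S X_S over the C(56, 5) = 3819816 subsets S of size 5, where X_S = 1 if the K_5 on S is monochromatic.
For a fixed S, the K_5 on S has C(5, 2) = 10 edges. P[all 10 edges red] = (1/2)^10, and likewise for blue, so P[monochromatic] = 2·(1/2)^10 = 2^{1 − 10} = 1/512.
By linearity of expectation: E[X] = C(56, 5) · 2^{1 − 10} = 3819816 · 1/512 = 477477/64.
Numerically: E[X] ≈ 7460.578.

E[X] = C(56,5)·2^(1−C(5,2)) = 477477/64 ≈ 7460.578.


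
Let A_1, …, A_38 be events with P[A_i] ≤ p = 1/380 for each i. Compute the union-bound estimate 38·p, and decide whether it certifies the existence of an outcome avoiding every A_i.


Union bound: P[∪_{i=1}^{38} A_i] ≤ Σ_i P[A_i] ≤ 38·p = 38·(1/380) = 1/10.
Numerically: 1/10 ≈ 0.1000000.
Is 1/10 < 1? YES.
Since P[∪ A_i] ≤ 1/10 < 1, the complement has P[∩ A_i^c] ≥ 1 − 1/10 = 9/10 > 0, so some outcome avoids every A_i.

38·p = 1/10 ≈ 0.1000000; existence CERTIFIED by the union bound.


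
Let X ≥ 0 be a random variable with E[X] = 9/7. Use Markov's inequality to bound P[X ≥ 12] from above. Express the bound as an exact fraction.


μ = E[X] = 9/7, a = 12.
Markov: P[X ≥ 12] ≤ μ/a = (9/7)/12 = 3/28.
Numerically: ≈ 0.1071.
(Since a = 12 > μ = 1.2857, the bound 3/28 is < 1 and informative.)

P[X ≥ 12] ≤ 3/28 ≈ 0.1071.


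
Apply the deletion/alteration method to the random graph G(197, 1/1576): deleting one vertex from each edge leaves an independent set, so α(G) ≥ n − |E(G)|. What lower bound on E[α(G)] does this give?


E[|E(G)|] = C(197, 2)·p = 19306 · (1/1576) = 49/4.
E[α(G)] ≥ n − E[|E(G)|] = 197 − 49/4 = 739/4.
Numerically: ≈ 184.750.
(This is only a lower bound; the true E[α(G)] may be larger.)

E[α(G)] ≥ 739/4 ≈ 184.750.


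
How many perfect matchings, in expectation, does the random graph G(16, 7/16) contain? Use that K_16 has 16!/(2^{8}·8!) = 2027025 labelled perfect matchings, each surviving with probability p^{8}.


K_16 has 16!/(2^{8}·8!) = 2027025 labelled perfect matchings.
For each such perfect matching H, let X_H = 1 if all 8 edges of H are present in G. Then P[X_H = 1] = p^{8} = (7/16)^{8} = 5764801/4294967296.
By linearity of expectation: E[X] = Σ_H E[X_H] = 2027025 · p^{8} = 2027025 · 5764801/4294967296 = 11685395747025/4294967296.
Numerically: E[X] ≈ 2721.

E[X] = 2027025 · (7/16)^{8} = 11685395747025/4294967296 ≈ 2721.


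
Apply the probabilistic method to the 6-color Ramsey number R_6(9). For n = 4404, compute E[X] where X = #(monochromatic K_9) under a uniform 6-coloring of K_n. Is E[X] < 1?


E[X] = C(4404, 9) · 6^{1 − 36} = 1703375445537161676647015880 · 6^{−35} = 1703375445537161676647015880/1719070799748422591028658176.
As a reduced fraction: E[X] = 70973976897381736526958995/71627949989517607959527424 ≈ 0.99087.
Is E[X] < 1? YES.
Since E[X] < 1, there exists a 6-coloring of K_{4404} with no monochromatic K_9; hence R_6(9) > 4404.

E[X] = 70973976897381736526958995/71627949989517607959527424 ≈ 0.99087; E[X] < 1, so R_6(9) > 4404.


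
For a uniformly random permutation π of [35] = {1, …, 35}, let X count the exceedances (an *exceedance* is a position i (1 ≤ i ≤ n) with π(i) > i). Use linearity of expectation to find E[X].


Write X = Σ_{i=1}^{35} X_i, where X_i = 1_{π(i) > i}.
For each fixed i, π(i) is uniform over {1, …, 35} (marginal of a uniform permutation), so P[π(i) > i] = (n − i)/n. Summing: Σ_{i=1}^{35} (n − i)/n = (0 + 1 + … + 34)/35 = 35(35 − 1)/(2·35) = (35 − 1)/2.
Hence E[X] = Σ_{i=1}^{35} (35 − i)/35 = 17 ≈ 17.000000.

E[X] = 17 = 17.000000.


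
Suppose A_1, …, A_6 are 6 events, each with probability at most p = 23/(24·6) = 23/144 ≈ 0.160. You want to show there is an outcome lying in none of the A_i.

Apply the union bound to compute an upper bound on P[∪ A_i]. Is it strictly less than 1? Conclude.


Union bound: P[∪_{i=1}^{6} A_i] ≤ Σ_i P[A_i] ≤ 6·p = 6·(23/144) = 23/24.
Numerically: 23/24 ≈ 0.958.
Is 23/24 < 1? YES.
Since P[∪ A_i] ≤ 23/24 < 1, the complement has P[∩ A_i^c] ≥ 1 − 23/24 = 1/24 > 0, so some outcome avoids every A_i.

6·p = 23/24 ≈ 0.958; existence CERTIFIED by the union bound.
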